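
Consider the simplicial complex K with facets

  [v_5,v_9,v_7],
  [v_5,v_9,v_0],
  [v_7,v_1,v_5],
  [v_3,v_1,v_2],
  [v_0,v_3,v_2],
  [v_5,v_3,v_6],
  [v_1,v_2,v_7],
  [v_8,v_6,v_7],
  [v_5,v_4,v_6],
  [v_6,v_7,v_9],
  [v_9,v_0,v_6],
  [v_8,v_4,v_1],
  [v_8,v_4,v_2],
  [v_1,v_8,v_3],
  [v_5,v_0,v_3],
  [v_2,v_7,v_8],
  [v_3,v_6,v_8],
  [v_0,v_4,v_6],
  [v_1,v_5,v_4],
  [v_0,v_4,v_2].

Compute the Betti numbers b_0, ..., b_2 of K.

Take the total order v_0 < v_1 < v_2 < v_3 < v_4 < v_5 < v_6 < v_7 < v_8 < v_9 on the vertex set. Then K (dimension 2) consists of the simplices:

  0-simplices (10): [v_0], [v_1], [v_2], [v_3], [v_4], [v_5], [v_6], [v_7], [v_8], [v_9]
  1-simplices (30): (30 of them)
  2-simplices (20): (20 of them)

so the chain groups are C_0 ≅ Z^10, C_1 ≅ Z^30, C_2 ≅ Z^20.

The boundary map ∂_1: C_1 → C_0 sends each edge [p,q] (with p < q) to q − p.
As a 10×30 matrix over Z this has rank 9, with invariant factors (1,1,1,1,1,1,1,1,1).

The boundary map ∂_2: C_2 → C_1 acts by ∂[p,q,r] = [q,r] − [p,r] + [p,q]. For instance
  ∂[v_5,v_7,v_9] = [v_7,v_9] − [v_5,v_9] + [v_5,v_7],
  ∂[v_6,v_7,v_9] = [v_7,v_9] − [v_6,v_9] + [v_6,v_7].
As a 30×20 matrix over Z this has rank 20, with invariant factors (1,1,1,1,1,1,1,1,1,1,1,1,1,1,1,1,1,1,1,2).

From H_k ≅ ker(∂_k) / im(∂_{k+1}) we obtain:

  H_0: rank C_0 − rank ∂_1 = 10 − 9 = 1, and the invariant factors of ∂_1 are all 1, so H_0 = Z.
  H_1: rank ker ∂_1 − rank ∂_2 = (30 − 9) − 20 = 1, and ∂_2 has invariant factor 2 > 1, so H_1 = Z ⊕ Z_2.
  H_2: rank ker ∂_2 − rank ∂_3 = (20 − 20) − 0 = 0, and there is no ∂_3, so H_2 = 0.

(K is a triangulation of the Klein bottle.)

Hence the Betti numbers are b_0 = 1, b_1 = 1, b_2 = 0.

b_0 = 1, b_1 = 1, b_2 = 0.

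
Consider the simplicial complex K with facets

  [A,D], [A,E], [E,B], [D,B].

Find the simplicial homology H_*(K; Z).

Take the total order A < B < D < E on the vertex set. Then K (dimension 1) consists of the simplices:

  0-simplices (4): A, B, D, E
  1-simplices (4): AD, AE, BD, BE

so the chain groups are C_0 ≅ Z^4, C_1 ≅ Z^4.

∂_1: C_1 → C_0 is given by ∂[p,q] = [q] − [p]. For instance
  ∂AE = E − A.
This gives a 4×4 integer matrix of rank 3; reducing to Smith normal form yields diagonal entries (1,1,1).

Computing H_k = (kernel of ∂_k) / (image of ∂_{k+1}):

  H_0: rank C_0 − rank ∂_1 = 4 − 3 = 1, and the invariant factors of ∂_1 are all 1, so H_0 = Z.
  H_1: rank ker ∂_1 − rank ∂_2 = (4 − 3) − 0 = 1, and there is no ∂_2, so H_1 = Z.

As a check, the Euler characteristic is 4 − 4 = 0, which agrees with 1 − 1 = 0.

H_0 = Z,  H_1 = Z.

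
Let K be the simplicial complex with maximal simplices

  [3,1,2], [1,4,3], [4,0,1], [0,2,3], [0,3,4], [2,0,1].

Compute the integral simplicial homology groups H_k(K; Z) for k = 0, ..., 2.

H_0 ≅ Z,  H_1 = 0,  H_2 ≅ Z.

Order the vertices as 0 < 1 < 2 < 3 < 4. Listing each simplex with vertices in this order, K has dimension 2 with simplices:

  0-simplices (5): [0], [1], [2], [3], [4]
  1-simplices (9): [0,1], [0,2], [0,3], [0,4], [1,2], [1,3], [1,4], [2,3], [3,4]
  2-simplices (6): [0,1,2], [0,1,4], [0,2,3], [0,3,4], [1,2,3], [1,3,4]

Hence C_0 ≅ Z^5, C_1 ≅ Z^9, C_2 ≅ Z^6.

Boundary ∂_1: C_1 → C_0 is given by ∂[p,q] = [q] − [p]. For instance
  ∂[3,4] = [4] − [3].
As a 5×9 matrix over Z this has rank 4, with invariant factors (1,1,1,1).

Boundary ∂_2: C_2 → C_1 sends each 2-simplex [p,q,r] to [q,r] − [p,r] + [p,q]. For instance
  ∂[0,1,2] = [1,2] − [0,2] + [0,1],
  ∂[0,3,4] = [3,4] − [0,4] + [0,3].
The 9×6 boundary matrix has rank 5 and Smith normal form diag(1,1,1,1,1).

Reading off H_k = ker ∂_k / im ∂_{k+1}:

  H_0: rank C_0 − rank ∂_1 = 5 − 4 = 1, and the invariant factors of ∂_1 are all 1, so H_0 = Z.
  H_1: rank ker ∂_1 − rank ∂_2 = (9 − 4) − 5 = 0, and the invariant factors of ∂_2 are all 1, so H_1 = 0.
  H_2: rank ker ∂_2 − rank ∂_3 = (6 − 5) − 0 = 1, and there is no ∂_3, so H_2 = Z.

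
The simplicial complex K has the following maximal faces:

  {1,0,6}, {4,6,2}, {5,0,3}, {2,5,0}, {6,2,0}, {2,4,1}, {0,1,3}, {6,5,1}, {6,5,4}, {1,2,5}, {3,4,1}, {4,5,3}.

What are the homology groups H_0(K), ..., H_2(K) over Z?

We work with the vertex ordering 0 < 1 < 2 < 3 < 4 < 5 < 6. The simplices of K, each written with vertices in increasing order, are:

  0-simplices (7): [0], [1], [2], [3], [4], [5], [6]
  1-simplices (18): [0,1], [0,2], [0,3], [0,5], [0,6], [1,2], [1,3], [1,4], [1,5], [1,6], [2,4], [2,5], [2,6], [3,4], [3,5], [4,5], [4,6], [5,6]
  2-simplices (12): [0,1,3], [0,1,6], [0,2,5], [0,2,6], [0,3,5], [1,2,4], [1,2,5], [1,3,4], [1,5,6], [2,4,6], [3,4,5], [4,5,6]

giving chain groups C_0 ≅ Z^7, C_1 ≅ Z^18, C_2 ≅ Z^12.

The boundary map ∂_1: C_1 → C_0 is given by ∂[p,q] = [q] − [p].
As a 7×18 matrix over Z this has rank 6, with invariant factors (1,1,1,1,1,1).

∂_2: C_2 → C_1 maps a triangle to the signed sum of its edges. For instance
  ∂[1,2,5] = [2,5] − [1,5] + [1,2],
  ∂[0,2,5] = [2,5] − [0,5] + [0,2].
As a 18×12 matrix over Z this has rank 12, with invariant factors (1,1,1,1,1,1,1,1,1,1,1,2).

Now H_k = ker ∂_k / im ∂_{k+1}, so:

  H_0: rank C_0 − rank ∂_1 = 7 − 6 = 1, and the invariant factors of ∂_1 are all 1, so H_0 = Z.
  H_1: rank ker ∂_1 − rank ∂_2 = (18 − 6) − 12 = 0, and ∂_2 has invariant factor 2 > 1, so H_1 = Z/2.
  H_2: rank ker ∂_2 − rank ∂_3 = (12 − 12) − 0 = 0, and there is no ∂_3, so H_2 = 0.

As a check, the Euler characteristic is 7 − 18 + 12 = 1, which agrees with 1 − 0 + 0 = 1.
(K is a triangulation of the real projective plane RP^2.)

H_0 = Z,  H_1 = Z/2,  H_2 = 0.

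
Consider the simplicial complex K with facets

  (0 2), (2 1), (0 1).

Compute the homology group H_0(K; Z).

Order the vertices as 0 < 1 < 2. Listing each simplex with vertices in this order, K has dimension 1 with simplices:

  0-simplices (3): [0], [1], [2]
  1-simplices (3): [0,1], [0,2], [1,2]

giving chain groups C_0 ≅ Z^3, C_1 ≅ Z^3.

∂_1: C_1 → C_0 sends each edge [p,q] (with p < q) to q − p. For instance
  ∂[1,2] = [2] − [1].
The resulting 3×3 matrix has rank 2, and its Smith normal form has invariant factors (1,1).

Now H_k = ker ∂_k / im ∂_{k+1}, so:

  H_0: rank C_0 − rank ∂_1 = 3 − 2 = 1, and the invariant factors of ∂_1 are all 1, so H_0 = Z.

H_0 ≅ Z.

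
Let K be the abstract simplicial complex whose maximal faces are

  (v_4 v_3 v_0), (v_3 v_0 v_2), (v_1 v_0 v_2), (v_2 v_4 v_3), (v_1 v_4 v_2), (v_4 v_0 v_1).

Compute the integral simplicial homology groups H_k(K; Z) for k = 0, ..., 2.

H_0 = Z,  H_1 = 0,  H_2 = Z.

We work with the vertex ordering v_0 < v_1 < v_2 < v_3 < v_4. The simplices of K, each written with vertices in increasing order, are:

  0-simplices (5): [v_0], [v_1], [v_2], [v_3], [v_4]
  1-simplices (9): [v_0,v_1], [v_0,v_2], [v_0,v_3], [v_0,v_4], [v_1,v_2], [v_1,v_4], [v_2,v_3], [v_2,v_4], [v_3,v_4]
  2-simplices (6): [v_0,v_1,v_2], [v_0,v_1,v_4], [v_0,v_2,v_3], [v_0,v_3,v_4], [v_1,v_2,v_4], [v_2,v_3,v_4]

Hence C_0 ≅ Z^5, C_1 ≅ Z^9, C_2 ≅ Z^6.

The boundary map ∂_1: C_1 → C_0 is given by ∂[p,q] = [q] − [p]. For instance
  ∂[v_2,v_4] = [v_4] − [v_2].
The resulting 5×9 matrix has rank 4, and its Smith normal form has invariant factors (1,1,1,1).

The boundary map ∂_2: C_2 → C_1 sends each 2-simplex [p,q,r] to [q,r] − [p,r] + [p,q]. For instance
  ∂[v_0,v_3,v_4] = [v_3,v_4] − [v_0,v_4] + [v_0,v_3],
  ∂[v_0,v_2,v_3] = [v_2,v_3] − [v_0,v_3] + [v_0,v_2].
This gives a 9×6 integer matrix of rank 5; reducing to Smith normal form yields diagonal entries (1,1,1,1,1).

Computing H_k = (kernel of ∂_k) / (image of ∂_{k+1}):

  H_0: rank C_0 − rank ∂_1 = 5 − 4 = 1, and the invariant factors of ∂_1 are all 1, so H_0 = Z.
  H_1: rank ker ∂_1 − rank ∂_2 = (9 − 4) − 5 = 0, and the invariant factors of ∂_2 are all 1, so H_1 = 0.
  H_2: rank ker ∂_2 − rank ∂_3 = (6 − 5) − 0 = 1, and there is no ∂_3, so H_2 = Z.

As a check, the Euler characteristic is 5 − 9 + 6 = 2, which agrees with 1 − 0 + 1 = 2.
(K is a triangulation of the 2-sphere S^2.)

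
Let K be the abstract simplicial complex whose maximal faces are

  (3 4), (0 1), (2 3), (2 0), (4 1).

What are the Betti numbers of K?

We work with the vertex ordering 0 < 1 < 2 < 3 < 4. The simplices of K, each written with vertices in increasing order, are:

  0-simplices (5): [0], [1], [2], [3], [4]
  1-simplices (5): [0,1], [0,2], [1,4], [2,3], [3,4]

so the chain groups are C_0 ≅ Z^5, C_1 ≅ Z^5.

The boundary map ∂_1: C_1 → C_0 sends each edge [p,q] (with p < q) to q − p. For instance
  ∂[3,4] = [4] − [3].
The 5×5 boundary matrix has rank 4 and Smith normal form diag(1,1,1,1).

Now H_k = ker ∂_k / im ∂_{k+1}, so:

  H_0: rank C_0 − rank ∂_1 = 5 − 4 = 1, and the invariant factors of ∂_1 are all 1, so H_0 = Z.
  H_1: rank ker ∂_1 − rank ∂_2 = (5 − 4) − 0 = 1, and there is no ∂_2, so H_1 = Z.

Hence the Betti numbers are b_0 = 1, b_1 = 1.

b_0 = 1, b_1 = 1.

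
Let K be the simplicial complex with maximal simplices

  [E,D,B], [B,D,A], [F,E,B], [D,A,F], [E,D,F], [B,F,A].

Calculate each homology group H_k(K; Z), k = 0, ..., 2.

We work with the vertex ordering A < B < D < E < F. The simplices of K, each written with vertices in increasing order, are:

  0-simplices (5): A, B, D, E, F
  1-simplices (9): AB, AD, AF, BD, BE, BF, DE, DF, EF
  2-simplices (6): ABD, ABF, ADF, BDE, BEF, DEF

giving chain groups C_0 ≅ Z^5, C_1 ≅ Z^9, C_2 ≅ Z^6.

∂_1: C_1 → C_0 maps an edge to its endpoints' difference, ∂[p,q] = q − p.
This gives a 5×9 integer matrix of rank 4; reducing to Smith normal form yields diagonal entries (1,1,1,1).

The boundary map ∂_2: C_2 → C_1 maps a triangle to the signed sum of its edges. For instance
  ∂BEF = EF − BF + BE,
  ∂ABD = BD − AD + AB.
The 9×6 boundary matrix has rank 5 and Smith normal form diag(1,1,1,1,1).

Computing H_k = (kernel of ∂_k) / (image of ∂_{k+1}):

  H_0: rank C_0 − rank ∂_1 = 5 − 4 = 1, and the invariant factors of ∂_1 are all 1, so H_0 = Z.
  H_1: rank ker ∂_1 − rank ∂_2 = (9 − 4) − 5 = 0, and the invariant factors of ∂_2 are all 1, so H_1 = 0.
  H_2: rank ker ∂_2 − rank ∂_3 = (6 − 5) − 0 = 1, and there is no ∂_3, so H_2 = Z.

H_0 ≅ Z,  H_1 = 0,  H_2 ≅ Z.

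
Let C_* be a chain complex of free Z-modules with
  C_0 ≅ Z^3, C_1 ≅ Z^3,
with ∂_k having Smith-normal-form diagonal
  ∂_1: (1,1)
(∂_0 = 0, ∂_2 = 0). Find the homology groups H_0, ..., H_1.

H_0: b_0 = 3 − 0 − 2 = 1; torsion from ∂_1 factors > 1: none. So H_0 = Z.
H_1: b_1 = 3 − 2 − 0 = 1; torsion from ∂_2 factors > 1: none. So H_1 = Z.

H_0 = Z,  H_1 = Z.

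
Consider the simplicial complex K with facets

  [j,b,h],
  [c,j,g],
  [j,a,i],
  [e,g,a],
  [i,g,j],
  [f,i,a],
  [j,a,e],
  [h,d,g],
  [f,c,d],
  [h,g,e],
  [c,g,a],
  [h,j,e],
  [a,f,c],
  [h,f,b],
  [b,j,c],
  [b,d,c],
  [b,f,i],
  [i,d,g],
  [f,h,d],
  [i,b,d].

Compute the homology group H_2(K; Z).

We work with the vertex ordering a < b < c < d < e < f < g < h < i < j. The simplices of K, each written with vertices in increasing order, are:

  0-simplices (10): a, b, c, d, e, f, g, h, i, j
  1-simplices (30): ac, ae, af, ag, ai, aj, bc, bd, bf, bh, bi, bj, cd, cf, cg, cj, df, dg, dh, di, eg, eh, ej, fh, fi, gh, gi, gj, hj, ij
  2-simplices (20): acf, acg, aeg, aej, afi, aij, bcd, bcj, bdi, bfh, bfi, bhj, cdf, cgj, dfh, dgh, dgi, egh, ehj, gij

so the chain groups are C_0 ≅ Z^10, C_1 ≅ Z^30, C_2 ≅ Z^20.

Boundary ∂_1: C_1 → C_0 maps an edge to its endpoints' difference, ∂[p,q] = q − p. For instance
  ∂bd = d − b.
The 10×30 boundary matrix has rank 9 and Smith normal form diag(1,1,1,1,1,1,1,1,1).

The boundary map ∂_2: C_2 → C_1 sends each 2-simplex [p,q,r] to [q,r] − [p,r] + [p,q]. For instance
  ∂egh = gh − eh + eg,
  ∂cdf = df − cf + cd.
The resulting 30×20 matrix has rank 20, and its Smith normal form has invariant factors (1,1,1,1,1,1,1,1,1,1,1,1,1,1,1,1,1,1,1,2).

Now H_k = ker ∂_k / im ∂_{k+1}, so:

  H_2: rank ker ∂_2 − rank ∂_3 = (20 − 20) − 0 = 0, and there is no ∂_3, so H_2 ≅ 0.

H_2 = 0.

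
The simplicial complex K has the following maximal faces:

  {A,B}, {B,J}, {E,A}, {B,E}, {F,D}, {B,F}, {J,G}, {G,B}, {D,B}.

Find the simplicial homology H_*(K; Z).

H_0 ≅ Z,  H_1 ≅ Z^3.

Order the vertices as A < B < D < E < F < G < J. Listing each simplex with vertices in this order, K has dimension 1 with simplices:

  0-simplices (7): A, B, D, E, F, G, J
  1-simplices (9): AB, AE, BD, BE, BF, BG, BJ, DF, GJ

so the chain groups are C_0 ≅ Z^7, C_1 ≅ Z^9.

∂_1: C_1 → C_0 is given by ∂[p,q] = [q] − [p].
As a 7×9 matrix over Z this has rank 6, with invariant factors (1,1,1,1,1,1).

Reading off H_k = ker ∂_k / im ∂_{k+1}:

  H_0: rank C_0 − rank ∂_1 = 7 − 6 = 1, and the invariant factors of ∂_1 are all 1, so H_0 = Z.
  H_1: rank ker ∂_1 − rank ∂_2 = (9 − 6) − 0 = 3, and there is no ∂_2, so H_1 = Z^3.

As a check, the Euler characteristic is 7 − 9 = -2, which agrees with 1 − 3 = -2.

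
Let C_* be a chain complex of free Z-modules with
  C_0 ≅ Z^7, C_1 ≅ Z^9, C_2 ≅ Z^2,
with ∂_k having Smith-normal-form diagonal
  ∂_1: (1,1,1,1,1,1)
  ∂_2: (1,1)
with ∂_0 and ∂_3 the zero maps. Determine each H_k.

H_0: b_0 = 7 − 0 − 6 = 1; torsion from ∂_1 factors > 1: none. So H_0 ≅ Z.
H_1: b_1 = 9 − 6 − 2 = 1; torsion from ∂_2 factors > 1: none. So H_1 ≅ Z.
H_2: b_2 = 2 − 2 − 0 = 0; torsion from ∂_3 factors > 1: none. So H_2 ≅ 0.

H_0 ≅ Z,  H_1 ≅ Z,  H_2 = 0.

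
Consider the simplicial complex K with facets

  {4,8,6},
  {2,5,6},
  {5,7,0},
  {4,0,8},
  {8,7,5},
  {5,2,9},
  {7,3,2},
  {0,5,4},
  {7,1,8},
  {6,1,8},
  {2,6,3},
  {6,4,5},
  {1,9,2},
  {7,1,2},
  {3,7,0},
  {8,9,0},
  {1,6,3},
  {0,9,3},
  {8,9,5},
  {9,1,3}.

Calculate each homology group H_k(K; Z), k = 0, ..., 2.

Order the vertices as 0 < 1 < 2 < 3 < 4 < 5 < 6 < 7 < 8 < 9. Listing each simplex with vertices in this order, K has dimension 2 with simplices:

  0-simplices (10): [0], [1], [2], [3], [4], [5], [6], [7], [8], [9]
  1-simplices (30): (30 of them)
  2-simplices (20): (20 of them)

Hence C_0 ≅ Z^10, C_1 ≅ Z^30, C_2 ≅ Z^20.

Boundary ∂_1: C_1 → C_0 sends each edge [p,q] (with p < q) to q − p. For instance
  ∂[2,5] = [5] − [2].
The 10×30 boundary matrix has rank 9 and Smith normal form diag(1,1,1,1,1,1,1,1,1).

The boundary map ∂_2: C_2 → C_1 sends each 2-simplex [p,q,r] to [q,r] − [p,r] + [p,q]. For instance
  ∂[1,2,7] = [2,7] − [1,7] + [1,2],
  ∂[0,8,9] = [8,9] − [0,9] + [0,8].
As a 30×20 matrix over Z this has rank 20, with invariant factors (1,1,1,1,1,1,1,1,1,1,1,1,1,1,1,1,1,1,1,2).

Reading off H_k = ker ∂_k / im ∂_{k+1}:

  H_0: rank C_0 − rank ∂_1 = 10 − 9 = 1, and the invariant factors of ∂_1 are all 1, so H_0 ≅ Z.
  H_1: rank ker ∂_1 − rank ∂_2 = (30 − 9) − 20 = 1, and ∂_2 has invariant factor 2 > 1, so H_1 ≅ Z ⊕ Z_2.
  H_2: rank ker ∂_2 − rank ∂_3 = (20 − 20) − 0 = 0, and there is no ∂_3, so H_2 ≅ 0.

H_0 = Z,  H_1 = Z ⊕ Z_2,  H_2 = 0.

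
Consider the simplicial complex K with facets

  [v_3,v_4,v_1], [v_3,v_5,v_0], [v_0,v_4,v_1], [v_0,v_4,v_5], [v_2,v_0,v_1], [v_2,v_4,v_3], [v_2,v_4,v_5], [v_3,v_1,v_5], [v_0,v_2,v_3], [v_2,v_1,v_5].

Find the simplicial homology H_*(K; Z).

H_0 = Z,  H_1 = Z/2,  H_2 = 0.

Order the vertices as v_0 < v_1 < v_2 < v_3 < v_4 < v_5. Listing each simplex with vertices in this order, K has dimension 2 with simplices:

  0-simplices (6): [v_0], [v_1], [v_2], [v_3], [v_4], [v_5]
  1-simplices (15): (15 of them)
  2-simplices (10): [v_0,v_1,v_2], [v_0,v_1,v_4], [v_0,v_2,v_3], [v_0,v_3,v_5], [v_0,v_4,v_5], [v_1,v_2,v_5], [v_1,v_3,v_4], [v_1,v_3,v_5], [v_2,v_3,v_4], [v_2,v_4,v_5]

so the chain groups are C_0 ≅ Z^6, C_1 ≅ Z^15, C_2 ≅ Z^10.

The boundary map ∂_1: C_1 → C_0 sends each edge [p,q] (with p < q) to q − p.
This gives a 6×15 integer matrix of rank 5; reducing to Smith normal form yields diagonal entries (1,1,1,1,1).

Boundary ∂_2: C_2 → C_1 maps a triangle to the signed sum of its edges. For instance
  ∂[v_2,v_3,v_4] = [v_3,v_4] − [v_2,v_4] + [v_2,v_3],
  ∂[v_0,v_4,v_5] = [v_4,v_5] − [v_0,v_5] + [v_0,v_4].
This gives a 15×10 integer matrix of rank 10; reducing to Smith normal form yields diagonal entries (1,1,1,1,1,1,1,1,1,2).

Reading off H_k = ker ∂_k / im ∂_{k+1}:

  H_0: rank C_0 − rank ∂_1 = 6 − 5 = 1, and the invariant factors of ∂_1 are all 1, so H_0 = Z.
  H_1: rank ker ∂_1 − rank ∂_2 = (15 − 5) − 10 = 0, and ∂_2 has invariant factor 2 > 1, so H_1 = Z/2.
  H_2: rank ker ∂_2 − rank ∂_3 = (10 − 10) − 0 = 0, and there is no ∂_3, so H_2 = 0.

As a check, the Euler characteristic is 6 − 15 + 10 = 1, which agrees with 1 − 0 + 0 = 1.
(K is a triangulation of the real projective plane RP^2.)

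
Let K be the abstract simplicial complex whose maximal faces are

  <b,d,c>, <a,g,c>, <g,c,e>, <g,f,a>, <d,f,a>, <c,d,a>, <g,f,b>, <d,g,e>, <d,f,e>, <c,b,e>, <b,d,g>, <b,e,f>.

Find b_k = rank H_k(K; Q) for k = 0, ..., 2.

b_0 = 1, b_1 = 0, b_2 = 0.

Fix the vertex order a < b < c < d < e < f < g and write every simplex with vertices in increasing order. Then dim K = 2 and the simplices of K are:

  0-simplices (7): a, b, c, d, e, f, g
  1-simplices (18): ac, ad, af, ag, bc, bd, be, bf, bg, cd, ce, cg, de, df, dg, ef, eg, fg
  2-simplices (12): acd, acg, adf, afg, bcd, bce, bdg, bef, bfg, ceg, def, deg

so the chain groups are C_0 ≅ Z^7, C_1 ≅ Z^18, C_2 ≅ Z^12.

The boundary map ∂_1: C_1 → C_0 maps an edge to its endpoints' difference, ∂[p,q] = q − p. For instance
  ∂af = f − a.
The 7×18 boundary matrix has rank 6 and Smith normal form diag(1,1,1,1,1,1).

Boundary ∂_2: C_2 → C_1 sends each 2-simplex [p,q,r] to [q,r] − [p,r] + [p,q]. For instance
  ∂bfg = fg − bg + bf,
  ∂def = ef − df + de.
The 18×12 boundary matrix has rank 12 and Smith normal form diag(1,1,1,1,1,1,1,1,1,1,1,2).

Computing H_k = (kernel of ∂_k) / (image of ∂_{k+1}):

  H_0: rank C_0 − rank ∂_1 = 7 − 6 = 1, and the invariant factors of ∂_1 are all 1, so H_0 = Z.
  H_1: rank ker ∂_1 − rank ∂_2 = (18 − 6) − 12 = 0, and ∂_2 has invariant factor 2 > 1, so H_1 = Z/2Z.
  H_2: rank ker ∂_2 − rank ∂_3 = (12 − 12) − 0 = 0, and there is no ∂_3, so H_2 = 0.

(K is a triangulation of the real projective plane RP^2.)

Hence the Betti numbers are b_0 = 1, b_1 = 0, b_2 = 0.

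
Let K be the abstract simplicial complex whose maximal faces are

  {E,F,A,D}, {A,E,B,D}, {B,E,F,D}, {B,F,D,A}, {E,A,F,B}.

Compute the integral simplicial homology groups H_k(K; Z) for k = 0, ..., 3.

Fix the vertex order A < B < D < E < F and write every simplex with vertices in increasing order. Then dim K = 3 and the simplices of K are:

  0-simplices (5): A, B, D, E, F
  1-simplices (10): AB, AD, AE, AF, BD, BE, BF, DE, DF, EF
  2-simplices (10): ABD, ABE, ABF, ADE, ADF, AEF, BDE, BDF, BEF, DEF
  3-simplices (5): ABDE, ABDF, ABEF, ADEF, BDEF

giving chain groups C_0 ≅ Z^5, C_1 ≅ Z^10, C_2 ≅ Z^10, C_3 ≅ Z^5.

The boundary map ∂_1: C_1 → C_0 is given by ∂[p,q] = [q] − [p]. For instance
  ∂AF = F − A.
This gives a 5×10 integer matrix of rank 4; reducing to Smith normal form yields diagonal entries (1,1,1,1).

The boundary map ∂_2: C_2 → C_1 acts by ∂[p,q,r] = [q,r] − [p,r] + [p,q]. For instance
  ∂DEF = EF − DF + DE,
  ∂AEF = EF − AF + AE.
As a 10×10 matrix over Z this has rank 6, with invariant factors (1,1,1,1,1,1).

∂_3: C_3 → C_2 sends each 3-simplex σ to the alternating sum Σ_i (−1)^i (σ with its i-th vertex removed). For instance
  ∂ADEF = DEF − AEF + ADF − ADE,
  ∂BDEF = DEF − BEF + BDF − BDE.
The 10×5 boundary matrix has rank 4 and Smith normal form diag(1,1,1,1).

Computing H_k = (kernel of ∂_k) / (image of ∂_{k+1}):

  H_0: rank C_0 − rank ∂_1 = 5 − 4 = 1, and the invariant factors of ∂_1 are all 1, so H_0 = Z.
  H_1: rank ker ∂_1 − rank ∂_2 = (10 − 4) − 6 = 0, and the invariant factors of ∂_2 are all 1, so H_1 = 0.
  H_2: rank ker ∂_2 − rank ∂_3 = (10 − 6) − 4 = 0, and the invariant factors of ∂_3 are all 1, so H_2 = 0.
  H_3: rank ker ∂_3 − rank ∂_4 = (5 − 4) − 0 = 1, and there is no ∂_4, so H_3 = Z.

(K is a triangulation of the 3-sphere S^3.)

H_0 = Z,  H_1 = 0,  H_2 = 0,  H_3 = Z.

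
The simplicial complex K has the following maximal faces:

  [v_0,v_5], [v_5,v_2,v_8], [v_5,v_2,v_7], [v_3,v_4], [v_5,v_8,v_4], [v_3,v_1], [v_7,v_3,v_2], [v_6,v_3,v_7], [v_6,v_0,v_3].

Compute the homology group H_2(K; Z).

H_2 = 0.

Take the total order v_0 < v_1 < v_2 < v_3 < v_4 < v_5 < v_6 < v_7 < v_8 on the vertex set. Then K (dimension 2) consists of the simplices:

  0-simplices (9): [v_0], [v_1], [v_2], [v_3], [v_4], [v_5], [v_6], [v_7], [v_8]
  1-simplices (16): (16 of them)
  2-simplices (6): [v_0,v_3,v_6], [v_2,v_3,v_7], [v_2,v_5,v_7], [v_2,v_5,v_8], [v_3,v_6,v_7], [v_4,v_5,v_8]

Hence C_0 ≅ Z^9, C_1 ≅ Z^16, C_2 ≅ Z^6.

The boundary map ∂_1: C_1 → C_0 maps an edge to its endpoints' difference, ∂[p,q] = q − p.
The 9×16 boundary matrix has rank 8 and Smith normal form diag(1,1,1,1,1,1,1,1).

The boundary map ∂_2: C_2 → C_1 sends each 2-simplex [p,q,r] to [q,r] − [p,r] + [p,q]. For instance
  ∂[v_2,v_3,v_7] = [v_3,v_7] − [v_2,v_7] + [v_2,v_3],
  ∂[v_4,v_5,v_8] = [v_5,v_8] − [v_4,v_8] + [v_4,v_5].
As a 16×6 matrix over Z this has rank 6, with invariant factors (1,1,1,1,1,1).

Reading off H_k = ker ∂_k / im ∂_{k+1}:

  H_2: rank ker ∂_2 − rank ∂_3 = (6 − 6) − 0 = 0, and there is no ∂_3, so H_2 ≅ 0.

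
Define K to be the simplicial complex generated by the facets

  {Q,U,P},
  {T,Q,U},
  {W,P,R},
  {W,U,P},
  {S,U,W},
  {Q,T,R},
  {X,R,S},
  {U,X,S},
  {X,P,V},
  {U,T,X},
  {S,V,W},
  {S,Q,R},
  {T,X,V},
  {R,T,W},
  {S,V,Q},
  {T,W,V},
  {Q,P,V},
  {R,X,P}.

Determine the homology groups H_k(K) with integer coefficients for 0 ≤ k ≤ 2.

Fix the vertex order P < Q < R < S < T < U < V < W < X and write every simplex with vertices in increasing order. Then dim K = 2 and the simplices of K are:

  0-simplices (9): P, Q, R, S, T, U, V, W, X
  1-simplices (27): PQ, PR, PU, PV, PW, PX, QR, QS, QT, QU, QV, RS, RT, RW, RX, SU, SV, SW, SX, TU, TV, TW, TX, UW, UX, VW, VX
  2-simplices (18): PQU, PQV, PRW, PRX, PUW, PVX, QRS, QRT, QSV, QTU, RSX, RTW, SUW, SUX, SVW, TUX, TVW, TVX

giving chain groups C_0 ≅ Z^9, C_1 ≅ Z^27, C_2 ≅ Z^18.

Boundary ∂_1: C_1 → C_0 sends each edge [p,q] (with p < q) to q − p. For instance
  ∂QU = U − Q.
The 9×27 boundary matrix has rank 8 and Smith normal form diag(1,1,1,1,1,1,1,1).

The boundary map ∂_2: C_2 → C_1 sends each 2-simplex [p,q,r] to [q,r] − [p,r] + [p,q]. For instance
  ∂PVX = VX − PX + PV,
  ∂RSX = SX − RX + RS.
This gives a 27×18 integer matrix of rank 17; reducing to Smith normal form yields diagonal entries (1,1,1,1,1,1,1,1,1,1,1,1,1,1,1,1,1).

Computing H_k = (kernel of ∂_k) / (image of ∂_{k+1}):

  H_0: rank C_0 − rank ∂_1 = 9 − 8 = 1, and the invariant factors of ∂_1 are all 1, so H_0 = Z.
  H_1: rank ker ∂_1 − rank ∂_2 = (27 − 8) − 17 = 2, and the invariant factors of ∂_2 are all 1, so H_1 = Z^2.
  H_2: rank ker ∂_2 − rank ∂_3 = (18 − 17) − 0 = 1, and there is no ∂_3, so H_2 = Z.

H_0 ≅ Z,  H_1 ≅ Z^2,  H_2 ≅ Z.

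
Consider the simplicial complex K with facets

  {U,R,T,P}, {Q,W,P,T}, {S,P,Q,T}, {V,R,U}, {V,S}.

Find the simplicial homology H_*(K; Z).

H_0 ≅ Z,  H_1 ≅ Z,  H_2 = 0,  H_3 = 0.

We work with the vertex ordering P < Q < R < S < T < U < V < W. The simplices of K, each written with vertices in increasing order, are:

  0-simplices (8): P, Q, R, S, T, U, V, W
  1-simplices (17): PQ, PR, PS, PT, PU, PW, QS, QT, QW, RT, RU, RV, ST, SV, TU, TW, UV
  2-simplices (12): PQS, PQT, PQW, PRT, PRU, PST, PTU, PTW, QST, QTW, RTU, RUV
  3-simplices (3): PQST, PQTW, PRTU

giving chain groups C_0 ≅ Z^8, C_1 ≅ Z^17, C_2 ≅ Z^12, C_3 ≅ Z^3.

∂_1: C_1 → C_0 maps an edge to its endpoints' difference, ∂[p,q] = q − p.
This gives a 8×17 integer matrix of rank 7; reducing to Smith normal form yields diagonal entries (1,1,1,1,1,1,1).

Boundary ∂_2: C_2 → C_1 maps a triangle to the signed sum of its edges. For instance
  ∂QTW = TW − QW + QT,
  ∂RUV = UV − RV + RU.
As a 17×12 matrix over Z this has rank 9, with invariant factors (1,1,1,1,1,1,1,1,1).

∂_3: C_3 → C_2 sends each 3-simplex σ to the alternating sum Σ_i (−1)^i (σ with its i-th vertex removed). For instance
  ∂PQST = QST − PST + PQT − PQS,
  ∂PRTU = RTU − PTU + PRU − PRT.
The resulting 12×3 matrix has rank 3, and its Smith normal form has invariant factors (1,1,1).

Now H_k = ker ∂_k / im ∂_{k+1}, so:

  H_0: rank C_0 − rank ∂_1 = 8 − 7 = 1, and the invariant factors of ∂_1 are all 1, so H_0 = Z.
  H_1: rank ker ∂_1 − rank ∂_2 = (17 − 7) − 9 = 1, and the invariant factors of ∂_2 are all 1, so H_1 = Z.
  H_2: rank ker ∂_2 − rank ∂_3 = (12 − 9) − 3 = 0, and the invariant factors of ∂_3 are all 1, so H_2 = 0.
  H_3: rank ker ∂_3 − rank ∂_4 = (3 − 3) − 0 = 0, and there is no ∂_4, so H_3 = 0.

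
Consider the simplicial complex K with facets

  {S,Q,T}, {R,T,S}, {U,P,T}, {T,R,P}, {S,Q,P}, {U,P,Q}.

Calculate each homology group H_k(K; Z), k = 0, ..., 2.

H_0 = Z,  H_1 = Z,  H_2 = 0.

K has 6 vertices, 12 edges, 6 triangles.
rank ∂_0 = 0, rank ∂_1 = 5 ⇒ b_0 = 6 − 0 − 5 = 1; all invariant factors of ∂_1 are 1 so no torsion. So H_0 ≅ Z.
rank ∂_1 = 5, rank ∂_2 = 6 ⇒ b_1 = 12 − 5 − 6 = 1; all invariant factors of ∂_2 are 1 so no torsion. So H_1 ≅ Z.
rank ∂_2 = 6, rank ∂_3 = 0 ⇒ b_2 = 6 − 6 − 0 = 0. So H_2 ≅ 0.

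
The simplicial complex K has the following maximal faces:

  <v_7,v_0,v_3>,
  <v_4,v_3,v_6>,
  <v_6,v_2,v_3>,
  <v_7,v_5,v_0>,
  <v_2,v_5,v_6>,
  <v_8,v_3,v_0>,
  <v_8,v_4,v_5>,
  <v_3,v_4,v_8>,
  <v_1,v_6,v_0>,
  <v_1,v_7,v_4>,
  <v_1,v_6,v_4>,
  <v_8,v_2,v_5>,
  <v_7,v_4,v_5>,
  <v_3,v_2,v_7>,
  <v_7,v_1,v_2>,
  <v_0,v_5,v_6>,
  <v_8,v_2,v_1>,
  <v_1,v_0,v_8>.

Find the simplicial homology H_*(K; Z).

Fix the vertex order v_0 < v_1 < v_2 < v_3 < v_4 < v_5 < v_6 < v_7 < v_8 and write every simplex with vertices in increasing order. Then dim K = 2 and the simplices of K are:

  0-simplices (9): [v_0], [v_1], [v_2], [v_3], [v_4], [v_5], [v_6], [v_7], [v_8]
  1-simplices (27): (27 of them)
  2-simplices (18): (18 of them)

so the chain groups are C_0 ≅ Z^9, C_1 ≅ Z^27, C_2 ≅ Z^18.

Boundary ∂_1: C_1 → C_0 is given by ∂[p,q] = [q] − [p].
As a 9×27 matrix over Z this has rank 8, with invariant factors (1,1,1,1,1,1,1,1).

Boundary ∂_2: C_2 → C_1 maps a triangle to the signed sum of its edges. For instance
  ∂[v_1,v_4,v_7] = [v_4,v_7] − [v_1,v_7] + [v_1,v_4],
  ∂[v_2,v_3,v_7] = [v_3,v_7] − [v_2,v_7] + [v_2,v_3].
The resulting 27×18 matrix has rank 17, and its Smith normal form has invariant factors (1,1,1,1,1,1,1,1,1,1,1,1,1,1,1,1,1).

Now H_k = ker ∂_k / im ∂_{k+1}, so:

  H_0: rank C_0 − rank ∂_1 = 9 − 8 = 1, and the invariant factors of ∂_1 are all 1, so H_0 = Z.
  H_1: rank ker ∂_1 − rank ∂_2 = (27 − 8) − 17 = 2, and the invariant factors of ∂_2 are all 1, so H_1 = Z^2.
  H_2: rank ker ∂_2 − rank ∂_3 = (18 − 17) − 0 = 1, and there is no ∂_3, so H_2 = Z.

(K is a triangulation of the torus T^2.)

H_0 = Z,  H_1 = Z^2,  H_2 = Z.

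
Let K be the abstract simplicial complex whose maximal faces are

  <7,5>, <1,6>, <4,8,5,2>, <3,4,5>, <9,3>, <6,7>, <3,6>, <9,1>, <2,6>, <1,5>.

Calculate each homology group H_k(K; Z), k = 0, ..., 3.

Order the vertices as 1 < 2 < 3 < 4 < 5 < 6 < 7 < 8 < 9. Listing each simplex with vertices in this order, K has dimension 3 with simplices:

  0-simplices (9): [1], [2], [3], [4], [5], [6], [7], [8], [9]
  1-simplices (16): [1,5], [1,6], [1,9], [2,4], [2,5], [2,6], [2,8], [3,4], [3,5], [3,6], [3,9], [4,5], [4,8], [5,7], [5,8], [6,7]
  2-simplices (5): [2,4,5], [2,4,8], [2,5,8], [3,4,5], [4,5,8]
  3-simplices (1): [2,4,5,8]

so the chain groups are C_0 ≅ Z^9, C_1 ≅ Z^16, C_2 ≅ Z^5, C_3 ≅ Z^1.

Boundary ∂_1: C_1 → C_0 sends each edge [p,q] (with p < q) to q − p. For instance
  ∂[1,5] = [5] − [1].
The resulting 9×16 matrix has rank 8, and its Smith normal form has invariant factors (1,1,1,1,1,1,1,1).

The boundary map ∂_2: C_2 → C_1 sends each 2-simplex [p,q,r] to [q,r] − [p,r] + [p,q]. For instance
  ∂[3,4,5] = [4,5] − [3,5] + [3,4],
  ∂[4,5,8] = [5,8] − [4,8] + [4,5].
This gives a 16×5 integer matrix of rank 4; reducing to Smith normal form yields diagonal entries (1,1,1,1).

Boundary ∂_3: C_3 → C_2 sends each 3-simplex σ to the alternating sum Σ_i (−1)^i (σ with its i-th vertex removed). For instance
  ∂[2,4,5,8] = [4,5,8] − [2,5,8] + [2,4,8] − [2,4,5].
The 5×1 boundary matrix has rank 1 and Smith normal form diag(1).

Reading off H_k = ker ∂_k / im ∂_{k+1}:

  H_0: rank C_0 − rank ∂_1 = 9 − 8 = 1, and the invariant factors of ∂_1 are all 1, so H_0 = Z.
  H_1: rank ker ∂_1 − rank ∂_2 = (16 − 8) − 4 = 4, and the invariant factors of ∂_2 are all 1, so H_1 = Z^4.
  H_2: rank ker ∂_2 − rank ∂_3 = (5 − 4) − 1 = 0, and the invariant factors of ∂_3 are all 1, so H_2 = 0.
  H_3: rank ker ∂_3 − rank ∂_4 = (1 − 1) − 0 = 0, and there is no ∂_4, so H_3 = 0.

As a check, the Euler characteristic is 9 − 16 + 5 − 1 = -3, which agrees with 1 − 4 + 0 − 0 = -3.

H_0 = Z,  H_1 = Z^4,  H_2 = 0,  H_3 = 0.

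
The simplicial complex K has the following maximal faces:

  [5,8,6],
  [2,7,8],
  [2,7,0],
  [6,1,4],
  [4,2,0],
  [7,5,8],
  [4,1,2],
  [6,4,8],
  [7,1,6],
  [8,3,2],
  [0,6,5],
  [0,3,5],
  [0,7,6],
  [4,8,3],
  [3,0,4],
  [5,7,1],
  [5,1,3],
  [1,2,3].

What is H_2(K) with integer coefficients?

We work with the vertex ordering 0 < 1 < 2 < 3 < 4 < 5 < 6 < 7 < 8. The simplices of K, each written with vertices in increasing order, are:

  0-simplices (9): [0], [1], [2], [3], [4], [5], [6], [7], [8]
  1-simplices (27): (27 of them)
  2-simplices (18): [0,2,4], [0,2,7], [0,3,4], [0,3,5], [0,5,6], [0,6,7], [1,2,3], [1,2,4], [1,3,5], [1,4,6], [1,5,7], [1,6,7], [2,3,8], [2,7,8], [3,4,8], [4,6,8], [5,6,8], [5,7,8]

Hence C_0 ≅ Z^9, C_1 ≅ Z^27, C_2 ≅ Z^18.

The boundary map ∂_1: C_1 → C_0 sends each edge [p,q] (with p < q) to q − p.
The 9×27 boundary matrix has rank 8 and Smith normal form diag(1,1,1,1,1,1,1,1).

∂_2: C_2 → C_1 maps a triangle to the signed sum of its edges. For instance
  ∂[5,7,8] = [7,8] − [5,8] + [5,7],
  ∂[1,6,7] = [6,7] − [1,7] + [1,6].
As a 27×18 matrix over Z this has rank 18, with invariant factors (1,1,1,1,1,1,1,1,1,1,1,1,1,1,1,1,1,2).

Now H_k = ker ∂_k / im ∂_{k+1}, so:

  H_2: rank ker ∂_2 − rank ∂_3 = (18 − 18) − 0 = 0, and there is no ∂_3, so H_2 = 0.

H_2 = 0.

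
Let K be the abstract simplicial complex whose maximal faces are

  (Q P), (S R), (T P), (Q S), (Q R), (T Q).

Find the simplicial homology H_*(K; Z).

K has 5 vertices, 6 edges.
rank ∂_0 = 0, rank ∂_1 = 4 ⇒ b_0 = 5 − 0 − 4 = 1; all invariant factors of ∂_1 are 1 so no torsion. So H_0 ≅ Z.
rank ∂_1 = 4, rank ∂_2 = 0 ⇒ b_1 = 6 − 4 − 0 = 2. So H_1 ≅ Z^2.

H_0 ≅ Z,  H_1 ≅ Z^2.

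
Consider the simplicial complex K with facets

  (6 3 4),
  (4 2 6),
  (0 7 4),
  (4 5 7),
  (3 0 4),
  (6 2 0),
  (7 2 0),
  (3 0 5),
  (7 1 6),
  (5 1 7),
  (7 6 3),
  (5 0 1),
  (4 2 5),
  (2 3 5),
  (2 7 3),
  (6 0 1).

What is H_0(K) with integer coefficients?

H_0 ≅ Z.

K has 8 vertices, 24 edges, 16 triangles.
rank ∂_0 = 0, rank ∂_1 = 7 ⇒ b_0 = 8 − 0 − 7 = 1; all invariant factors of ∂_1 are 1 so no torsion. So H_0 ≅ Z.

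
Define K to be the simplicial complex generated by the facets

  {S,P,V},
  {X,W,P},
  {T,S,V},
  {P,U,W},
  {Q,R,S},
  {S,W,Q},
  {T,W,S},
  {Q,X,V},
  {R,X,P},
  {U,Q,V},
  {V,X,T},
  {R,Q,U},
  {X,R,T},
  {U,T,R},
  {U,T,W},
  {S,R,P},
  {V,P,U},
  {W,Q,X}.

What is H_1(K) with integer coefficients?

Order the vertices as P < Q < R < S < T < U < V < W < X. Listing each simplex with vertices in this order, K has dimension 2 with simplices:

  0-simplices (9): P, Q, R, S, T, U, V, W, X
  1-simplices (27): PR, PS, PU, PV, PW, PX, QR, QS, QU, QV, QW, QX, RS, RT, RU, RX, ST, SV, SW, TU, TV, TW, TX, UV, UW, VX, WX
  2-simplices (18): PRS, PRX, PSV, PUV, PUW, PWX, QRS, QRU, QSW, QUV, QVX, QWX, RTU, RTX, STV, STW, TUW, TVX

giving chain groups C_0 ≅ Z^9, C_1 ≅ Z^27, C_2 ≅ Z^18.

∂_1: C_1 → C_0 is given by ∂[p,q] = [q] − [p]. For instance
  ∂TX = X − T.
The 9×27 boundary matrix has rank 8 and Smith normal form diag(1,1,1,1,1,1,1,1).

Boundary ∂_2: C_2 → C_1 maps a triangle to the signed sum of its edges. For instance
  ∂QRS = RS − QS + QR,
  ∂STW = TW − SW + ST.
The resulting 27×18 matrix has rank 17, and its Smith normal form has invariant factors (1,1,1,1,1,1,1,1,1,1,1,1,1,1,1,1,1).

Reading off H_k = ker ∂_k / im ∂_{k+1}:

  H_1: rank ker ∂_1 − rank ∂_2 = (27 − 8) − 17 = 2, and the invariant factors of ∂_2 are all 1, so H_1 = Z^2.

H_1 = Z^2.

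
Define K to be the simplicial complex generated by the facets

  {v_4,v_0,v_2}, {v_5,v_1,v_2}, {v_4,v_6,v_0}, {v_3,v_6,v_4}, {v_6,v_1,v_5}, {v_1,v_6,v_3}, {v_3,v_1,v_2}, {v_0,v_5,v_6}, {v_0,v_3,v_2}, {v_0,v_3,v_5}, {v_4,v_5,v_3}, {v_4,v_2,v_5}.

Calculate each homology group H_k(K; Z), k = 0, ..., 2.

Order the vertices as v_0 < v_1 < v_2 < v_3 < v_4 < v_5 < v_6. Listing each simplex with vertices in this order, K has dimension 2 with simplices:

  0-simplices (7): [v_0], [v_1], [v_2], [v_3], [v_4], [v_5], [v_6]
  1-simplices (18): (18 of them)
  2-simplices (12): (12 of them)

so the chain groups are C_0 ≅ Z^7, C_1 ≅ Z^18, C_2 ≅ Z^12.

The boundary map ∂_1: C_1 → C_0 sends each edge [p,q] (with p < q) to q − p.
This gives a 7×18 integer matrix of rank 6; reducing to Smith normal form yields diagonal entries (1,1,1,1,1,1).

∂_2: C_2 → C_1 sends each 2-simplex [p,q,r] to [q,r] − [p,r] + [p,q]. For instance
  ∂[v_3,v_4,v_5] = [v_4,v_5] − [v_3,v_5] + [v_3,v_4],
  ∂[v_0,v_3,v_5] = [v_3,v_5] − [v_0,v_5] + [v_0,v_3].
As a 18×12 matrix over Z this has rank 12, with invariant factors (1,1,1,1,1,1,1,1,1,1,1,2).

Now H_k = ker ∂_k / im ∂_{k+1}, so:

  H_0: rank C_0 − rank ∂_1 = 7 − 6 = 1, and the invariant factors of ∂_1 are all 1, so H_0 = Z.
  H_1: rank ker ∂_1 − rank ∂_2 = (18 − 6) − 12 = 0, and ∂_2 has invariant factor 2 > 1, so H_1 = Z/2.
  H_2: rank ker ∂_2 − rank ∂_3 = (12 − 12) − 0 = 0, and there is no ∂_3, so H_2 = 0.

As a check, the Euler characteristic is 7 − 18 + 12 = 1, which agrees with 1 − 0 + 0 = 1.
(K is a triangulation of the real projective plane RP^2.)

H_0 = Z,  H_1 = Z/2,  H_2 = 0.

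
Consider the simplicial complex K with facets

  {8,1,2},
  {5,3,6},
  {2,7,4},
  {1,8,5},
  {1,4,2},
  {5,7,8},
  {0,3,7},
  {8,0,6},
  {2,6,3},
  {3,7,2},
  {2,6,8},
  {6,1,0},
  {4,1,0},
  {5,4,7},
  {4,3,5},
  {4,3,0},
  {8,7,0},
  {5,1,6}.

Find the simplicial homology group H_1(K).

Fix the vertex order 0 < 1 < 2 < 3 < 4 < 5 < 6 < 7 < 8 and write every simplex with vertices in increasing order. Then dim K = 2 and the simplices of K are:

  0-simplices (9): [0], [1], [2], [3], [4], [5], [6], [7], [8]
  1-simplices (27): (27 of them)
  2-simplices (18): [0,1,4], [0,1,6], [0,3,4], [0,3,7], [0,6,8], [0,7,8], [1,2,4], [1,2,8], [1,5,6], [1,5,8], [2,3,6], [2,3,7], [2,4,7], [2,6,8], [3,4,5], [3,5,6], [4,5,7], [5,7,8]

so the chain groups are C_0 ≅ Z^9, C_1 ≅ Z^27, C_2 ≅ Z^18.

The boundary map ∂_1: C_1 → C_0 sends each edge [p,q] (with p < q) to q − p.
As a 9×27 matrix over Z this has rank 8, with invariant factors (1,1,1,1,1,1,1,1).

Boundary ∂_2: C_2 → C_1 maps a triangle to the signed sum of its edges. For instance
  ∂[0,3,4] = [3,4] − [0,4] + [0,3],
  ∂[5,7,8] = [7,8] − [5,8] + [5,7].
As a 27×18 matrix over Z this has rank 18, with invariant factors (1,1,1,1,1,1,1,1,1,1,1,1,1,1,1,1,1,2).

Reading off H_k = ker ∂_k / im ∂_{k+1}:

  H_1: rank ker ∂_1 − rank ∂_2 = (27 − 8) − 18 = 1, and ∂_2 has invariant factor 2 > 1, so H_1 = Z ⊕ Z/2Z.

H_1 ≅ Z ⊕ Z/2Z.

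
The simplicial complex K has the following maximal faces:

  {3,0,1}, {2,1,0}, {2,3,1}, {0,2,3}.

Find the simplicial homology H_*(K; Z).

H_0 ≅ Z,  H_1 = 0,  H_2 ≅ Z.

Take the total order 0 < 1 < 2 < 3 on the vertex set. Then K (dimension 2) consists of the simplices:

  0-simplices (4): [0], [1], [2], [3]
  1-simplices (6): [0,1], [0,2], [0,3], [1,2], [1,3], [2,3]
  2-simplices (4): [0,1,2], [0,1,3], [0,2,3], [1,2,3]

so the chain groups are C_0 ≅ Z^4, C_1 ≅ Z^6, C_2 ≅ Z^4.

The boundary map ∂_1: C_1 → C_0 sends each edge [p,q] (with p < q) to q − p. For instance
  ∂[0,2] = [2] − [0].
The 4×6 boundary matrix has rank 3 and Smith normal form diag(1,1,1).

Boundary ∂_2: C_2 → C_1 maps a triangle to the signed sum of its edges. For instance
  ∂[0,1,3] = [1,3] − [0,3] + [0,1],
  ∂[1,2,3] = [2,3] − [1,3] + [1,2].
The resulting 6×4 matrix has rank 3, and its Smith normal form has invariant factors (1,1,1).

Now H_k = ker ∂_k / im ∂_{k+1}, so:

  H_0: rank C_0 − rank ∂_1 = 4 − 3 = 1, and the invariant factors of ∂_1 are all 1, so H_0 = Z.
  H_1: rank ker ∂_1 − rank ∂_2 = (6 − 3) − 3 = 0, and the invariant factors of ∂_2 are all 1, so H_1 = 0.
  H_2: rank ker ∂_2 − rank ∂_3 = (4 − 3) − 0 = 1, and there is no ∂_3, so H_2 = Z.

(K is a triangulation of the 2-sphere S^2.)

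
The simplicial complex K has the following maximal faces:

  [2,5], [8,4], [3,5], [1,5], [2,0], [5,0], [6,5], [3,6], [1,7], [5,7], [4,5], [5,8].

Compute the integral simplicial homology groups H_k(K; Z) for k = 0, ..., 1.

Order the vertices as 0 < 1 < 2 < 3 < 4 < 5 < 6 < 7 < 8. Listing each simplex with vertices in this order, K has dimension 1 with simplices:

  0-simplices (9): [0], [1], [2], [3], [4], [5], [6], [7], [8]
  1-simplices (12): [0,2], [0,5], [1,5], [1,7], [2,5], [3,5], [3,6], [4,5], [4,8], [5,6], [5,7], [5,8]

Hence C_0 ≅ Z^9, C_1 ≅ Z^12.

∂_1: C_1 → C_0 maps an edge to its endpoints' difference, ∂[p,q] = q − p.
The 9×12 boundary matrix has rank 8 and Smith normal form diag(1,1,1,1,1,1,1,1).

From H_k ≅ ker(∂_k) / im(∂_{k+1}) we obtain:

  H_0: rank C_0 − rank ∂_1 = 9 − 8 = 1, and the invariant factors of ∂_1 are all 1, so H_0 ≅ Z.
  H_1: rank ker ∂_1 − rank ∂_2 = (12 − 8) − 0 = 4, and there is no ∂_2, so H_1 ≅ Z^4.

H_0 ≅ Z,  H_1 ≅ Z^4.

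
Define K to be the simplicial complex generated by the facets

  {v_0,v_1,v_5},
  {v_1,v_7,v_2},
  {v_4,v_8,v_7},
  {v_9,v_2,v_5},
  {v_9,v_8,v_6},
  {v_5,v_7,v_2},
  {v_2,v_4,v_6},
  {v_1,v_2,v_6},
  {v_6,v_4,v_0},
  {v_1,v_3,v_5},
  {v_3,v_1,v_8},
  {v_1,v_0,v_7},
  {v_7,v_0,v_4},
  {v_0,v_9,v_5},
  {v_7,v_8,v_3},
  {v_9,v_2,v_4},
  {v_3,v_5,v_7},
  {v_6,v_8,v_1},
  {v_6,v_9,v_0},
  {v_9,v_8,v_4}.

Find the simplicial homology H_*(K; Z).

Take the total order v_0 < v_1 < v_2 < v_3 < v_4 < v_5 < v_6 < v_7 < v_8 < v_9 on the vertex set. Then K (dimension 2) consists of the simplices:

  0-simplices (10): [v_0], [v_1], [v_2], [v_3], [v_4], [v_5], [v_6], [v_7], [v_8], [v_9]
  1-simplices (30): (30 of them)
  2-simplices (20): (20 of them)

Hence C_0 ≅ Z^10, C_1 ≅ Z^30, C_2 ≅ Z^20.

∂_1: C_1 → C_0 maps an edge to its endpoints' difference, ∂[p,q] = q − p.
This gives a 10×30 integer matrix of rank 9; reducing to Smith normal form yields diagonal entries (1,1,1,1,1,1,1,1,1).

Boundary ∂_2: C_2 → C_1 maps a triangle to the signed sum of its edges. For instance
  ∂[v_1,v_2,v_7] = [v_2,v_7] − [v_1,v_7] + [v_1,v_2],
  ∂[v_0,v_1,v_5] = [v_1,v_5] − [v_0,v_5] + [v_0,v_1].
This gives a 30×20 integer matrix of rank 20; reducing to Smith normal form yields diagonal entries (1,1,1,1,1,1,1,1,1,1,1,1,1,1,1,1,1,1,1,2).

Computing H_k = (kernel of ∂_k) / (image of ∂_{k+1}):

  H_0: rank C_0 − rank ∂_1 = 10 − 9 = 1, and the invariant factors of ∂_1 are all 1, so H_0 ≅ Z.
  H_1: rank ker ∂_1 − rank ∂_2 = (30 − 9) − 20 = 1, and ∂_2 has invariant factor 2 > 1, so H_1 ≅ Z ⊕ Z_2.
  H_2: rank ker ∂_2 − rank ∂_3 = (20 − 20) − 0 = 0, and there is no ∂_3, so H_2 ≅ 0.

H_0 = Z,  H_1 = Z ⊕ Z_2,  H_2 = 0.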